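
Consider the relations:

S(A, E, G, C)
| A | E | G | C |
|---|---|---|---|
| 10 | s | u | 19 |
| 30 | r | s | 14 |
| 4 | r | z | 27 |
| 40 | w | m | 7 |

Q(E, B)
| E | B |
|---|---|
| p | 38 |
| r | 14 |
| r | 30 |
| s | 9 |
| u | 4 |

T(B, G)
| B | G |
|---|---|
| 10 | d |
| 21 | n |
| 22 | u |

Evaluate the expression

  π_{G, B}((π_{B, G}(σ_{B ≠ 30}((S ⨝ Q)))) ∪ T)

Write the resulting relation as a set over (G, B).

{(d, 10), (n, 21), (s, 14), (u, 22), (u, 9), (z, 14)}

Joining S and Q on E yields {(10, s, u, 19, 9), (30, r, s, 14, 14), (30, r, s, 14, 30), (4, r, z, 27, 14), (4, r, z, 27, 30)}.
Apply σ_{B ≠ 30}; surviving tuples: {(10, s, u, 19, 9), (30, r, s, 14, 14), (4, r, z, 27, 14)}
Keep only column(s) B, G: {(14, s), (14, z), (9, u)}
Union: {(14, s), (14, z), (9, u)} with {(10, d), (21, n), (22, u)} → {(10, d), (14, s), (14, z), (21, n), (22, u), (9, u)}
Keep only column(s) G, B: {(d, 10), (n, 21), (s, 14), (u, 22), (u, 9), (z, 14)}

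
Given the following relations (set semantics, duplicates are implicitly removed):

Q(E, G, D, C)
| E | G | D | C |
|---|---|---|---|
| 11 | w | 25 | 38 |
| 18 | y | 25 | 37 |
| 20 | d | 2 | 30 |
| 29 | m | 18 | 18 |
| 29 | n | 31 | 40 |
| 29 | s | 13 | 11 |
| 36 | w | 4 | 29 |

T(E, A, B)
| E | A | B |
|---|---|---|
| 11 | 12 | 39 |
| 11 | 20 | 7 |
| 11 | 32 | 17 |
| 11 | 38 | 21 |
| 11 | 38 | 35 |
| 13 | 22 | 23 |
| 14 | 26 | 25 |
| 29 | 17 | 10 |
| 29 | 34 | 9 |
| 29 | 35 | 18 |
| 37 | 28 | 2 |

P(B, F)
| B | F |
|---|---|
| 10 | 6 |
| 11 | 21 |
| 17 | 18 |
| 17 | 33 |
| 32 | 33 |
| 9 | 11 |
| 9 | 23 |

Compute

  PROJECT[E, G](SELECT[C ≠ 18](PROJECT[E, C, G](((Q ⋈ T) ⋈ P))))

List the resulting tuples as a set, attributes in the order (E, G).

{(11, w), (29, n), (29, s)}

Natural join on E: {(11, w, 25, 38, 12, 39), (11, w, 25, 38, 20, 7), (11, w, 25, 38, 32, 17), (11, w, 25, 38, 38, 21), (11, w, 25, 38, 38, 35), (29, m, 18, 18, 17, 10), (29, m, 18, 18, 34, 9), (29, m, 18, 18, 35, 18), (29, n, 31, 40, 17, 10), (29, n, 31, 40, 34, 9), (29, n, 31, 40, 35, 18), (29, s, 13, 11, 17, 10), (29, s, 13, 11, 34, 9), (29, s, 13, 11, 35, 18)}
Natural join on B: {(11, w, 25, 38, 32, 17, 18), (11, w, 25, 38, 32, 17, 33), (29, m, 18, 18, 17, 10, 6), (29, m, 18, 18, 34, 9, 11), (29, m, 18, 18, 34, 9, 23), (29, n, 31, 40, 17, 10, 6), (29, n, 31, 40, 34, 9, 11), (29, n, 31, 40, 34, 9, 23), (29, s, 13, 11, 17, 10, 6), (29, s, 13, 11, 34, 9, 11), (29, s, 13, 11, 34, 9, 23)}
π_{E, C, G} gives {(11, 38, w), (29, 11, s), (29, 18, m), (29, 40, n)} (7 duplicate(s) eliminated).
Apply σ_{C ≠ 18}; surviving tuples: {(11, 38, w), (29, 11, s), (29, 40, n)}
π_{E, G} gives {(11, w), (29, n), (29, s)}.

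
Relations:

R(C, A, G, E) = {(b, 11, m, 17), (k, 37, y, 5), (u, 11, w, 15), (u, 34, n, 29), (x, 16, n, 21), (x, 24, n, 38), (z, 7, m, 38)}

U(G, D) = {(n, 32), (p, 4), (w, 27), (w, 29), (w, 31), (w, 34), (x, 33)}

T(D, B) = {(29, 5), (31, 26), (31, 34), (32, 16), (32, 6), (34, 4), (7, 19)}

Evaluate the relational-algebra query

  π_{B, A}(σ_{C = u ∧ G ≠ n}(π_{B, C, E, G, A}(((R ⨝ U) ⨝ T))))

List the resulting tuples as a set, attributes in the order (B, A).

Natural join on G: {(u, 11, w, 15, 27), (u, 11, w, 15, 29), (u, 11, w, 15, 31), (u, 11, w, 15, 34), (u, 34, n, 29, 32), (x, 16, n, 21, 32), (x, 24, n, 38, 32)}
Natural join on D: {(u, 11, w, 15, 29, 5), (u, 11, w, 15, 31, 26), (u, 11, w, 15, 31, 34), (u, 11, w, 15, 34, 4), (u, 34, n, 29, 32, 16), (u, 34, n, 29, 32, 6), (x, 16, n, 21, 32, 16), (x, 16, n, 21, 32, 6), (x, 24, n, 38, 32, 16), (x, 24, n, 38, 32, 6)}
π[B, C, E, G, A]: project onto (B, C, E, G, A) → {(16, u, 29, n, 34), (16, x, 21, n, 16), (16, x, 38, n, 24), (26, u, 15, w, 11), (34, u, 15, w, 11), (4, u, 15, w, 11), (5, u, 15, w, 11), (6, u, 29, n, 34), (6, x, 21, n, 16), (6, x, 38, n, 24)}
Apply σ_{C = u ∧ G ≠ n}; surviving tuples: {(26, u, 15, w, 11), (34, u, 15, w, 11), (4, u, 15, w, 11), (5, u, 15, w, 11)}
π[B, A]: project onto (B, A) → {(26, 11), (34, 11), (4, 11), (5, 11)}

{(26, 11), (34, 11), (4, 11), (5, 11)}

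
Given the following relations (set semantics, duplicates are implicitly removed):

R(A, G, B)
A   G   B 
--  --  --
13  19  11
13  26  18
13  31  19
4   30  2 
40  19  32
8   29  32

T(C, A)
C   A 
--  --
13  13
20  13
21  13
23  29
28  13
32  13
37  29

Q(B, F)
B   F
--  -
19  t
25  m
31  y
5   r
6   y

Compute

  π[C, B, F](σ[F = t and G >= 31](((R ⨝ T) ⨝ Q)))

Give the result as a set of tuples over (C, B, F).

{(13, 19, t), (20, 19, t), (21, 19, t), (28, 19, t), (32, 19, t)}

Natural join on A: {(13, 19, 11, 13), (13, 19, 11, 20), (13, 19, 11, 21), (13, 19, 11, 28), (13, 19, 11, 32), (13, 26, 18, 13), (13, 26, 18, 20), (13, 26, 18, 21), (13, 26, 18, 28), (13, 26, 18, 32), (13, 31, 19, 13), (13, 31, 19, 20), (13, 31, 19, 21), (13, 31, 19, 28), (13, 31, 19, 32)}
Natural join on B: {(13, 31, 19, 13, t), (13, 31, 19, 20, t), (13, 31, 19, 21, t), (13, 31, 19, 28, t), (13, 31, 19, 32, t)}
Filtering on F = t and G >= 31 leaves {(13, 31, 19, 13, t), (13, 31, 19, 20, t), (13, 31, 19, 21, t), (13, 31, 19, 28, t), (13, 31, 19, 32, t)}.
Keep only column(s) C, B, F: {(13, 19, t), (20, 19, t), (21, 19, t), (28, 19, t), (32, 19, t)}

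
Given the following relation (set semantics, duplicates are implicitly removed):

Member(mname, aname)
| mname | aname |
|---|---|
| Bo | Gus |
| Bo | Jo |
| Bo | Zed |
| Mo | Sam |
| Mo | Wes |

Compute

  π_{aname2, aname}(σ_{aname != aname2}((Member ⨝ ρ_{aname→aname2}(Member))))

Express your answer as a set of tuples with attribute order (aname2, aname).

{(Gus, Jo), (Gus, Zed), (Jo, Gus), (Jo, Zed), (Sam, Wes), (Wes, Sam), (Zed, Gus), (Zed, Jo)}

ρ[aname→aname2]: schema becomes (mname, aname2); tuples unchanged.
Natural join on mname: {(Bo, Gus, Gus), (Bo, Gus, Jo), (Bo, Gus, Zed), (Bo, Jo, Gus), (Bo, Jo, Jo), (Bo, Jo, Zed), (Bo, Zed, Gus), (Bo, Zed, Jo), (Bo, Zed, Zed), (Mo, Sam, Sam), (Mo, Sam, Wes), (Mo, Wes, Sam), (Mo, Wes, Wes)}
Selection aname != aname2: {(Bo, Gus, Jo), (Bo, Gus, Zed), (Bo, Jo, Gus), (Bo, Jo, Zed), (Bo, Zed, Gus), (Bo, Zed, Jo), (Mo, Sam, Wes), (Mo, Wes, Sam)}
Projecting to aname2, aname: {(Gus, Jo), (Gus, Zed), (Jo, Gus), (Jo, Zed), (Sam, Wes), (Wes, Sam), (Zed, Gus), (Zed, Jo)}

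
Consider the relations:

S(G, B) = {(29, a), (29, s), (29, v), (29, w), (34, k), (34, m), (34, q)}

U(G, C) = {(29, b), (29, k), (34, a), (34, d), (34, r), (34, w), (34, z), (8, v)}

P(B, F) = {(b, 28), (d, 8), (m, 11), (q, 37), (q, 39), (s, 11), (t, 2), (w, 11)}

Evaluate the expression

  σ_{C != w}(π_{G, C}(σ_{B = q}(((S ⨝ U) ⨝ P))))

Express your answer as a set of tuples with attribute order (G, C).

S ⋈ U (natural join on G): {(29, a, b), (29, a, k), (29, s, b), (29, s, k), (29, v, b), (29, v, k), (29, w, b), (29, w, k), (34, k, a), (34, k, d), (34, k, r), (34, k, w), (34, k, z), (34, m, a), (34, m, d), (34, m, r), (34, m, w), (34, m, z), (34, q, a), (34, q, d), (34, q, r), (34, q, w), (34, q, z)}
(S ⨝ U) ⋈ P (natural join on B): {(29, s, b, 11), (29, s, k, 11), (29, w, b, 11), (29, w, k, 11), (34, m, a, 11), (34, m, d, 11), (34, m, r, 11), (34, m, w, 11), (34, m, z, 11), (34, q, a, 37), (34, q, a, 39), (34, q, d, 37), (34, q, d, 39), (34, q, r, 37), (34, q, r, 39), (34, q, w, 37), (34, q, w, 39), (34, q, z, 37), (34, q, z, 39)}
Apply σ_{B = q}; surviving tuples: {(34, q, a, 37), (34, q, a, 39), (34, q, d, 37), (34, q, d, 39), (34, q, r, 37), (34, q, r, 39), (34, q, w, 37), (34, q, w, 39), (34, q, z, 37), (34, q, z, 39)}
π_{G, C} gives {(34, a), (34, d), (34, r), (34, w), (34, z)} (5 duplicate(s) eliminated).
Apply σ_{C != w}; surviving tuples: {(34, a), (34, d), (34, r), (34, z)}

{(34, a), (34, d), (34, r), (34, z)}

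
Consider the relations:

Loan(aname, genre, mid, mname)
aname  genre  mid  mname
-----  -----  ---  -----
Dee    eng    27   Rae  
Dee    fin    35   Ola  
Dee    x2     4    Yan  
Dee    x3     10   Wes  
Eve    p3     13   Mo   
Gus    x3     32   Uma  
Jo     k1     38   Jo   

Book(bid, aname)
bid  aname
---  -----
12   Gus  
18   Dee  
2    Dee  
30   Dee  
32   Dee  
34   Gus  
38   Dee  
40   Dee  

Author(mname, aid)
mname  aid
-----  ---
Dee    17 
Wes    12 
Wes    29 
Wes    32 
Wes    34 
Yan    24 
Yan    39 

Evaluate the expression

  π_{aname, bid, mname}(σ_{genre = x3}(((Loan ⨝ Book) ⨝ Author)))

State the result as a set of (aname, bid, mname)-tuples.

{(Dee, 18, Wes), (Dee, 2, Wes), (Dee, 30, Wes), (Dee, 32, Wes), (Dee, 38, Wes), (Dee, 40, Wes)}

Loan ⋈ Book (natural join on aname): {(Dee, eng, 27, Rae, 18), (Dee, eng, 27, Rae, 2), (Dee, eng, 27, Rae, 30), (Dee, eng, 27, Rae, 32), (Dee, eng, 27, Rae, 38), (Dee, eng, 27, Rae, 40), (Dee, fin, 35, Ola, 18), (Dee, fin, 35, Ola, 2), (Dee, fin, 35, Ola, 30), (Dee, fin, 35, Ola, 32), (Dee, fin, 35, Ola, 38), (Dee, fin, 35, Ola, 40), (Dee, x2, 4, Yan, 18), (Dee, x2, 4, Yan, 2), (Dee, x2, 4, Yan, 30), (Dee, x2, 4, Yan, 32), (Dee, x2, 4, Yan, 38), (Dee, x2, 4, Yan, 40), (Dee, x3, 10, Wes, 18), (Dee, x3, 10, Wes, 2), (Dee, x3, 10, Wes, 30), (Dee, x3, 10, Wes, 32), (Dee, x3, 10, Wes, 38), (Dee, x3, 10, Wes, 40), (Gus, x3, 32, Uma, 12), (Gus, x3, 32, Uma, 34)}
(Loan ⨝ Book) ⋈ Author (natural join on mname): {(Dee, x2, 4, Yan, 18, 24), (Dee, x2, 4, Yan, 18, 39), (Dee, x2, 4, Yan, 2, 24), (Dee, x2, 4, Yan, 2, 39), (Dee, x2, 4, Yan, 30, 24), (Dee, x2, 4, Yan, 30, 39), (Dee, x2, 4, Yan, 32, 24), (Dee, x2, 4, Yan, 32, 39), (Dee, x2, 4, Yan, 38, 24), (Dee, x2, 4, Yan, 38, 39), (Dee, x2, 4, Yan, 40, 24), (Dee, x2, 4, Yan, 40, 39), (Dee, x3, 10, Wes, 18, 12), (Dee, x3, 10, Wes, 18, 29), (Dee, x3, 10, Wes, 18, 32), (Dee, x3, 10, Wes, 18, 34), (Dee, x3, 10, Wes, 2, 12), (Dee, x3, 10, Wes, 2, 29), (Dee, x3, 10, Wes, 2, 32), (Dee, x3, 10, Wes, 2, 34), (Dee, x3, 10, Wes, 30, 12), (Dee, x3, 10, Wes, 30, 29), (Dee, x3, 10, Wes, 30, 32), (Dee, x3, 10, Wes, 30, 34), (Dee, x3, 10, Wes, 32, 12), (Dee, x3, 10, Wes, 32, 29), (Dee, x3, 10, Wes, 32, 32), (Dee, x3, 10, Wes, 32, 34), (Dee, x3, 10, Wes, 38, 12), (Dee, x3, 10, Wes, 38, 29), (Dee, x3, 10, Wes, 38, 32), (Dee, x3, 10, Wes, 38, 34), (Dee, x3, 10, Wes, 40, 12), (Dee, x3, 10, Wes, 40, 29), (Dee, x3, 10, Wes, 40, 32), (Dee, x3, 10, Wes, 40, 34)}
Filtering on genre = x3 leaves {(Dee, x3, 10, Wes, 18, 12), (Dee, x3, 10, Wes, 18, 29), (Dee, x3, 10, Wes, 18, 32), (Dee, x3, 10, Wes, 18, 34), (Dee, x3, 10, Wes, 2, 12), (Dee, x3, 10, Wes, 2, 29), (Dee, x3, 10, Wes, 2, 32), (Dee, x3, 10, Wes, 2, 34), (Dee, x3, 10, Wes, 30, 12), (Dee, x3, 10, Wes, 30, 29), (Dee, x3, 10, Wes, 30, 32), (Dee, x3, 10, Wes, 30, 34), (Dee, x3, 10, Wes, 32, 12), (Dee, x3, 10, Wes, 32, 29), (Dee, x3, 10, Wes, 32, 32), (Dee, x3, 10, Wes, 32, 34), (Dee, x3, 10, Wes, 38, 12), (Dee, x3, 10, Wes, 38, 29), (Dee, x3, 10, Wes, 38, 32), (Dee, x3, 10, Wes, 38, 34), (Dee, x3, 10, Wes, 40, 12), (Dee, x3, 10, Wes, 40, 29), (Dee, x3, 10, Wes, 40, 32), (Dee, x3, 10, Wes, 40, 34)}.
Keep only column(s) aname, bid, mname (18 duplicate(s) eliminated): {(Dee, 18, Wes), (Dee, 2, Wes), (Dee, 30, Wes), (Dee, 32, Wes), (Dee, 38, Wes), (Dee, 40, Wes)}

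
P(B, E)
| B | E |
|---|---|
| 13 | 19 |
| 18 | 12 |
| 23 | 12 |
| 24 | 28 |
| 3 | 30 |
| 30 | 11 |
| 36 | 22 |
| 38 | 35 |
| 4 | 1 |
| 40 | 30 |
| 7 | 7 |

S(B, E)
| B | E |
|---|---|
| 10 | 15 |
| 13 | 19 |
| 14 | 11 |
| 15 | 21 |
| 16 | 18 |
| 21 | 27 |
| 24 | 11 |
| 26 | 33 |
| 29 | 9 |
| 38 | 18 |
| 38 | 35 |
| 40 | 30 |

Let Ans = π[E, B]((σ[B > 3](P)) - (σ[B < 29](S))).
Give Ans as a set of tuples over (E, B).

{(1, 4), (11, 30), (12, 18), (12, 23), (22, 36), (28, 24), (30, 40), (35, 38), (7, 7)}

Apply σ_{B > 3}; surviving tuples: {(13, 19), (18, 12), (23, 12), (24, 28), (30, 11), (36, 22), (38, 35), (4, 1), (40, 30), (7, 7)}
Apply σ_{B < 29}; surviving tuples: {(10, 15), (13, 19), (14, 11), (15, 21), (16, 18), (21, 27), (24, 11), (26, 33)}
Set difference of the two operands is {(18, 12), (23, 12), (24, 28), (30, 11), (36, 22), (38, 35), (4, 1), (40, 30), (7, 7)}.
Keep only column(s) E, B: {(1, 4), (11, 30), (12, 18), (12, 23), (22, 36), (28, 24), (30, 40), (35, 38), (7, 7)}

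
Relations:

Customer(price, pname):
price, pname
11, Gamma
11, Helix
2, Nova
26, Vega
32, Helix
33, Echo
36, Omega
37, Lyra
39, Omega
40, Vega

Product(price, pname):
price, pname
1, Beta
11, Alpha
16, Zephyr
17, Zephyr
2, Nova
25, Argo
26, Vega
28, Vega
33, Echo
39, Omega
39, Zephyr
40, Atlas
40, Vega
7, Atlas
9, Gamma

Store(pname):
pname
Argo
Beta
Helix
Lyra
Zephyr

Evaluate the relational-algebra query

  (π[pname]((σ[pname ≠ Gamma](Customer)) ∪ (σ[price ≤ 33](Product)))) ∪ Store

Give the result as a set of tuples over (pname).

Selection pname ≠ Gamma: {(11, Helix), (2, Nova), (26, Vega), (32, Helix), (33, Echo), (36, Omega), (37, Lyra), (39, Omega), (40, Vega)}
Selection price ≤ 33: {(1, Beta), (11, Alpha), (16, Zephyr), (17, Zephyr), (2, Nova), (25, Argo), (26, Vega), (28, Vega), (33, Echo), (7, Atlas), (9, Gamma)}
Taking the union: {(1, Beta), (11, Alpha), (11, Helix), (16, Zephyr), (17, Zephyr), (2, Nova), (25, Argo), (26, Vega), (28, Vega), (32, Helix), (33, Echo), (36, Omega), (37, Lyra), (39, Omega), (40, Vega), (7, Atlas), (9, Gamma)}
π[pname]: project onto (pname) (5 duplicate(s) eliminated) → {Alpha, Argo, Atlas, Beta, Echo, Gamma, Helix, Lyra, Nova, Omega, Vega, Zephyr}
Taking the union: {Alpha, Argo, Atlas, Beta, Echo, Gamma, Helix, Lyra, Nova, Omega, Vega, Zephyr}

{Alpha, Argo, Atlas, Beta, Echo, Gamma, Helix, Lyra, Nova, Omega, Vega, Zephyr}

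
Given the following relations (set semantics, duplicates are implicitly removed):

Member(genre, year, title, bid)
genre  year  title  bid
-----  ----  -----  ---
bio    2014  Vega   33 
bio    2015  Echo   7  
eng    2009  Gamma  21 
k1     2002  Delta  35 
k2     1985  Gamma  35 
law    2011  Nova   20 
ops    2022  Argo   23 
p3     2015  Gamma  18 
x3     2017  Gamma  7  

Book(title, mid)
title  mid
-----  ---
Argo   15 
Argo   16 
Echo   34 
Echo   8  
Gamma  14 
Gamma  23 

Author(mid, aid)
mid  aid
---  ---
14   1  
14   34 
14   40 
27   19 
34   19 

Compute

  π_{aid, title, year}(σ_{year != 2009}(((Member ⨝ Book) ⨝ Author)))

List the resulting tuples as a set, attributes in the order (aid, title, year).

Joining Member and Book on title yields {(bio, 2015, Echo, 7, 34), (bio, 2015, Echo, 7, 8), (eng, 2009, Gamma, 21, 14), (eng, 2009, Gamma, 21, 23), (k2, 1985, Gamma, 35, 14), (k2, 1985, Gamma, 35, 23), (ops, 2022, Argo, 23, 15), (ops, 2022, Argo, 23, 16), (p3, 2015, Gamma, 18, 14), (p3, 2015, Gamma, 18, 23), (x3, 2017, Gamma, 7, 14), (x3, 2017, Gamma, 7, 23)}.
Joining (Member ⨝ Book) and Author on mid yields {(bio, 2015, Echo, 7, 34, 19), (eng, 2009, Gamma, 21, 14, 1), (eng, 2009, Gamma, 21, 14, 34), (eng, 2009, Gamma, 21, 14, 40), (k2, 1985, Gamma, 35, 14, 1), (k2, 1985, Gamma, 35, 14, 34), (k2, 1985, Gamma, 35, 14, 40), (p3, 2015, Gamma, 18, 14, 1), (p3, 2015, Gamma, 18, 14, 34), (p3, 2015, Gamma, 18, 14, 40), (x3, 2017, Gamma, 7, 14, 1), (x3, 2017, Gamma, 7, 14, 34), (x3, 2017, Gamma, 7, 14, 40)}.
Filtering on year != 2009 leaves {(bio, 2015, Echo, 7, 34, 19), (k2, 1985, Gamma, 35, 14, 1), (k2, 1985, Gamma, 35, 14, 34), (k2, 1985, Gamma, 35, 14, 40), (p3, 2015, Gamma, 18, 14, 1), (p3, 2015, Gamma, 18, 14, 34), (p3, 2015, Gamma, 18, 14, 40), (x3, 2017, Gamma, 7, 14, 1), (x3, 2017, Gamma, 7, 14, 34), (x3, 2017, Gamma, 7, 14, 40)}.
Keep only column(s) aid, title, year: {(1, Gamma, 1985), (1, Gamma, 2015), (1, Gamma, 2017), (19, Echo, 2015), (34, Gamma, 1985), (34, Gamma, 2015), (34, Gamma, 2017), (40, Gamma, 1985), (40, Gamma, 2015), (40, Gamma, 2017)}

{(1, Gamma, 1985), (1, Gamma, 2015), (1, Gamma, 2017), (19, Echo, 2015), (34, Gamma, 1985), (34, Gamma, 2015), (34, Gamma, 2017), (40, Gamma, 1985), (40, Gamma, 2015), (40, Gamma, 2017)}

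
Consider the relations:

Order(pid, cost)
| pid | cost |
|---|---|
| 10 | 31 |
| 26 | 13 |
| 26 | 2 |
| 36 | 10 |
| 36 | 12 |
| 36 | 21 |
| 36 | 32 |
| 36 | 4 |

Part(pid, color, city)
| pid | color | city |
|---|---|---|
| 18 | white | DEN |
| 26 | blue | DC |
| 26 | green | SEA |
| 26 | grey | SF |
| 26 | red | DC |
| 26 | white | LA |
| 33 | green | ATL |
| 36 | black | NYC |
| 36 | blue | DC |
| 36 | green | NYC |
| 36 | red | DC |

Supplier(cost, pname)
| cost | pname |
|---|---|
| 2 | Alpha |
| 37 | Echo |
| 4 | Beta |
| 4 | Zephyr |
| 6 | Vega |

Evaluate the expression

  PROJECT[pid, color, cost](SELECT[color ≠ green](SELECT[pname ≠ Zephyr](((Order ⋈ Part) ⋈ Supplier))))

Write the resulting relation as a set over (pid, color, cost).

Joining Order and Part on pid yields {(26, 13, blue, DC), (26, 13, green, SEA), (26, 13, grey, SF), (26, 13, red, DC), (26, 13, white, LA), (26, 2, blue, DC), (26, 2, green, SEA), (26, 2, grey, SF), (26, 2, red, DC), (26, 2, white, LA), (36, 10, black, NYC), (36, 10, blue, DC), (36, 10, green, NYC), (36, 10, red, DC), (36, 12, black, NYC), (36, 12, blue, DC), (36, 12, green, NYC), (36, 12, red, DC), (36, 21, black, NYC), (36, 21, blue, DC), (36, 21, green, NYC), (36, 21, red, DC), (36, 32, black, NYC), (36, 32, blue, DC), (36, 32, green, NYC), (36, 32, red, DC), (36, 4, black, NYC), (36, 4, blue, DC), (36, 4, green, NYC), (36, 4, red, DC)}.
Joining (Order ⋈ Part) and Supplier on cost yields {(26, 2, blue, DC, Alpha), (26, 2, green, SEA, Alpha), (26, 2, grey, SF, Alpha), (26, 2, red, DC, Alpha), (26, 2, white, LA, Alpha), (36, 4, black, NYC, Beta), (36, 4, black, NYC, Zephyr), (36, 4, blue, DC, Beta), (36, 4, blue, DC, Zephyr), (36, 4, green, NYC, Beta), (36, 4, green, NYC, Zephyr), (36, 4, red, DC, Beta), (36, 4, red, DC, Zephyr)}.
Filtering on pname ≠ Zephyr leaves {(26, 2, blue, DC, Alpha), (26, 2, green, SEA, Alpha), (26, 2, grey, SF, Alpha), (26, 2, red, DC, Alpha), (26, 2, white, LA, Alpha), (36, 4, black, NYC, Beta), (36, 4, blue, DC, Beta), (36, 4, green, NYC, Beta), (36, 4, red, DC, Beta)}.
Filtering on color ≠ green leaves {(26, 2, blue, DC, Alpha), (26, 2, grey, SF, Alpha), (26, 2, red, DC, Alpha), (26, 2, white, LA, Alpha), (36, 4, black, NYC, Beta), (36, 4, blue, DC, Beta), (36, 4, red, DC, Beta)}.
π[pid, color, cost]: project onto (pid, color, cost) → {(26, blue, 2), (26, grey, 2), (26, red, 2), (26, white, 2), (36, black, 4), (36, blue, 4), (36, red, 4)}

{(26, blue, 2), (26, grey, 2), (26, red, 2), (26, white, 2), (36, black, 4), (36, blue, 4), (36, red, 4)}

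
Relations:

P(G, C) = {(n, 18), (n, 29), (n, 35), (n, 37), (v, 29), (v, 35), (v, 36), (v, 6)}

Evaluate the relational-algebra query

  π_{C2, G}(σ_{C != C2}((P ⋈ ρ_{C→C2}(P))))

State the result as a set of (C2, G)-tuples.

ρ[C→C2]: schema becomes (G, C2); tuples unchanged.
Natural join on G: {(n, 18, 18), (n, 18, 29), (n, 18, 35), (n, 18, 37), (n, 29, 18), (n, 29, 29), (n, 29, 35), (n, 29, 37), (n, 35, 18), (n, 35, 29), (n, 35, 35), (n, 35, 37), (n, 37, 18), (n, 37, 29), (n, 37, 35), (n, 37, 37), (v, 29, 29), (v, 29, 35), (v, 29, 36), (v, 29, 6), (v, 35, 29), (v, 35, 35), (v, 35, 36), (v, 35, 6), (v, 36, 29), (v, 36, 35), (v, 36, 36), (v, 36, 6), (v, 6, 29), (v, 6, 35), (v, 6, 36), (v, 6, 6)}
Apply σ_{C != C2}; surviving tuples: {(n, 18, 29), (n, 18, 35), (n, 18, 37), (n, 29, 18), (n, 29, 35), (n, 29, 37), (n, 35, 18), (n, 35, 29), (n, 35, 37), (n, 37, 18), (n, 37, 29), (n, 37, 35), (v, 29, 35), (v, 29, 36), (v, 29, 6), (v, 35, 29), (v, 35, 36), (v, 35, 6), (v, 36, 29), (v, 36, 35), (v, 36, 6), (v, 6, 29), (v, 6, 35), (v, 6, 36)}
Keep only column(s) C2, G (16 duplicate(s) eliminated): {(18, n), (29, n), (29, v), (35, n), (35, v), (36, v), (37, n), (6, v)}

{(18, n), (29, n), (29, v), (35, n), (35, v), (36, v), (37, n), (6, v)}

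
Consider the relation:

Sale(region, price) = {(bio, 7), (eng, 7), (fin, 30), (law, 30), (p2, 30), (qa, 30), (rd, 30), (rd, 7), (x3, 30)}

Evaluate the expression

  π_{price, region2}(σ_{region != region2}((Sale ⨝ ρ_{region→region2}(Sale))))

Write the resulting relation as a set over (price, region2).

{(30, fin), (30, law), (30, p2), (30, qa), (30, rd), (30, x3), (7, bio), (7, eng), (7, rd)}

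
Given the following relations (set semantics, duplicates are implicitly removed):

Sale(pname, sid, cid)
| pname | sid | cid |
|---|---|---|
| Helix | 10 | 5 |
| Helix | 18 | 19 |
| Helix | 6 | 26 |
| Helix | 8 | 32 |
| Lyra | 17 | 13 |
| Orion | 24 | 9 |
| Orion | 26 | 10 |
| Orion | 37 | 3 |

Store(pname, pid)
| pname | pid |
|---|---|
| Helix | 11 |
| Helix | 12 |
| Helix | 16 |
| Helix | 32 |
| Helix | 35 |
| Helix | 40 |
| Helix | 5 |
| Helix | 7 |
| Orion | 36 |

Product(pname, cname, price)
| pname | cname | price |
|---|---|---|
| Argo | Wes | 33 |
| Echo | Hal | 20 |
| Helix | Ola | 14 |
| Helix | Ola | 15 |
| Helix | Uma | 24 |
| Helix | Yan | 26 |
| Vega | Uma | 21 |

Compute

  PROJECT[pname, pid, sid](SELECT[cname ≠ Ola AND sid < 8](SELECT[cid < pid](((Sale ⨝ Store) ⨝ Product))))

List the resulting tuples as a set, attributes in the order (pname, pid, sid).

{(Helix, 32, 6), (Helix, 35, 6), (Helix, 40, 6)}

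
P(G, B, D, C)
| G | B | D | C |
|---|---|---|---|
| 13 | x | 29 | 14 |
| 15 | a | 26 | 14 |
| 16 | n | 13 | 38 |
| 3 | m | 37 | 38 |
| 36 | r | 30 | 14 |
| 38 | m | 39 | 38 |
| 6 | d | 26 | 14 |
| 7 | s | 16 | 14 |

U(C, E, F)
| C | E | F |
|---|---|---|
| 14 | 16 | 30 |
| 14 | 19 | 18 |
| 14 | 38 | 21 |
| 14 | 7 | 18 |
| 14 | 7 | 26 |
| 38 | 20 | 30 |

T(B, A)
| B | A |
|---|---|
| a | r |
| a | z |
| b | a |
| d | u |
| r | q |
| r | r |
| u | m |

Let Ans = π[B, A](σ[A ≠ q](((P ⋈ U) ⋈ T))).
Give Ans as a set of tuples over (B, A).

{(a, r), (a, z), (d, u), (r, r)}

P ⋈ U (natural join on C): {(13, x, 29, 14, 16, 30), (13, x, 29, 14, 19, 18), (13, x, 29, 14, 38, 21), (13, x, 29, 14, 7, 18), (13, x, 29, 14, 7, 26), (15, a, 26, 14, 16, 30), (15, a, 26, 14, 19, 18), (15, a, 26, 14, 38, 21), (15, a, 26, 14, 7, 18), (15, a, 26, 14, 7, 26), (16, n, 13, 38, 20, 30), (3, m, 37, 38, 20, 30), (36, r, 30, 14, 16, 30), (36, r, 30, 14, 19, 18), (36, r, 30, 14, 38, 21), (36, r, 30, 14, 7, 18), (36, r, 30, 14, 7, 26), (38, m, 39, 38, 20, 30), (6, d, 26, 14, 16, 30), (6, d, 26, 14, 19, 18), (6, d, 26, 14, 38, 21), (6, d, 26, 14, 7, 18), (6, d, 26, 14, 7, 26), (7, s, 16, 14, 16, 30), (7, s, 16, 14, 19, 18), (7, s, 16, 14, 38, 21), (7, s, 16, 14, 7, 18), (7, s, 16, 14, 7, 26)}
(P ⋈ U) ⋈ T (natural join on B): {(15, a, 26, 14, 16, 30, r), (15, a, 26, 14, 16, 30, z), (15, a, 26, 14, 19, 18, r), (15, a, 26, 14, 19, 18, z), (15, a, 26, 14, 38, 21, r), (15, a, 26, 14, 38, 21, z), (15, a, 26, 14, 7, 18, r), (15, a, 26, 14, 7, 18, z), (15, a, 26, 14, 7, 26, r), (15, a, 26, 14, 7, 26, z), (36, r, 30, 14, 16, 30, q), (36, r, 30, 14, 16, 30, r), (36, r, 30, 14, 19, 18, q), (36, r, 30, 14, 19, 18, r), (36, r, 30, 14, 38, 21, q), (36, r, 30, 14, 38, 21, r), (36, r, 30, 14, 7, 18, q), (36, r, 30, 14, 7, 18, r), (36, r, 30, 14, 7, 26, q), (36, r, 30, 14, 7, 26, r), (6, d, 26, 14, 16, 30, u), (6, d, 26, 14, 19, 18, u), (6, d, 26, 14, 38, 21, u), (6, d, 26, 14, 7, 18, u), (6, d, 26, 14, 7, 26, u)}
Filtering on A ≠ q leaves {(15, a, 26, 14, 16, 30, r), (15, a, 26, 14, 16, 30, z), (15, a, 26, 14, 19, 18, r), (15, a, 26, 14, 19, 18, z), (15, a, 26, 14, 38, 21, r), (15, a, 26, 14, 38, 21, z), (15, a, 26, 14, 7, 18, r), (15, a, 26, 14, 7, 18, z), (15, a, 26, 14, 7, 26, r), (15, a, 26, 14, 7, 26, z), (36, r, 30, 14, 16, 30, r), (36, r, 30, 14, 19, 18, r), (36, r, 30, 14, 38, 21, r), (36, r, 30, 14, 7, 18, r), (36, r, 30, 14, 7, 26, r), (6, d, 26, 14, 16, 30, u), (6, d, 26, 14, 19, 18, u), (6, d, 26, 14, 38, 21, u), (6, d, 26, 14, 7, 18, u), (6, d, 26, 14, 7, 26, u)}.
Projecting to B, A (16 duplicate(s) eliminated): {(a, r), (a, z), (d, u), (r, r)}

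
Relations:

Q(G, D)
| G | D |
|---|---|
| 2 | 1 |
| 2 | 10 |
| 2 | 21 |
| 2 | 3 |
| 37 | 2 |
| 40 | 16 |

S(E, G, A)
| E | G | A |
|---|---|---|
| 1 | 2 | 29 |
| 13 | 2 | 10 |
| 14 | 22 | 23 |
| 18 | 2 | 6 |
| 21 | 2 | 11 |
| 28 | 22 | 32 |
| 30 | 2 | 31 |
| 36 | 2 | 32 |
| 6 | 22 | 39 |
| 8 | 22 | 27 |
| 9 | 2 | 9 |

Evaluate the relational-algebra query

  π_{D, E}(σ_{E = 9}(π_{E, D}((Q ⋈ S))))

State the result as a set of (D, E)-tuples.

Joining Q and S on G yields {(2, 1, 1, 29), (2, 1, 13, 10), (2, 1, 18, 6), (2, 1, 21, 11), (2, 1, 30, 31), (2, 1, 36, 32), (2, 1, 9, 9), (2, 10, 1, 29), (2, 10, 13, 10), (2, 10, 18, 6), (2, 10, 21, 11), (2, 10, 30, 31), (2, 10, 36, 32), (2, 10, 9, 9), (2, 21, 1, 29), (2, 21, 13, 10), (2, 21, 18, 6), (2, 21, 21, 11), (2, 21, 30, 31), (2, 21, 36, 32), (2, 21, 9, 9), (2, 3, 1, 29), (2, 3, 13, 10), (2, 3, 18, 6), (2, 3, 21, 11), (2, 3, 30, 31), (2, 3, 36, 32), (2, 3, 9, 9)}.
π[E, D]: project onto (E, D) → {(1, 1), (1, 10), (1, 21), (1, 3), (13, 1), (13, 10), (13, 21), (13, 3), (18, 1), (18, 10), (18, 21), (18, 3), (21, 1), (21, 10), (21, 21), (21, 3), (30, 1), (30, 10), (30, 21), (30, 3), (36, 1), (36, 10), (36, 21), (36, 3), (9, 1), (9, 10), (9, 21), (9, 3)}
σ[E = 9]: keep tuples satisfying E = 9 → {(9, 1), (9, 10), (9, 21), (9, 3)}
π[D, E]: project onto (D, E) → {(1, 9), (10, 9), (21, 9), (3, 9)}

{(1, 9), (10, 9), (21, 9), (3, 9)}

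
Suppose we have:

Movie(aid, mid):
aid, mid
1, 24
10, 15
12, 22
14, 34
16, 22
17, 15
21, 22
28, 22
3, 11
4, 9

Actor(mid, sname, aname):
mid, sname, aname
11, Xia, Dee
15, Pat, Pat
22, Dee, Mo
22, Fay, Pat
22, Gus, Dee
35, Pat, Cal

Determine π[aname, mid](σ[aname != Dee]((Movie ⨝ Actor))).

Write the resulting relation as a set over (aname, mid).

{(Mo, 22), (Pat, 15), (Pat, 22)}

Natural join on mid: {(10, 15, Pat, Pat), (12, 22, Dee, Mo), (12, 22, Fay, Pat), (12, 22, Gus, Dee), (16, 22, Dee, Mo), (16, 22, Fay, Pat), (16, 22, Gus, Dee), (17, 15, Pat, Pat), (21, 22, Dee, Mo), (21, 22, Fay, Pat), (21, 22, Gus, Dee), (28, 22, Dee, Mo), (28, 22, Fay, Pat), (28, 22, Gus, Dee), (3, 11, Xia, Dee)}
Filtering on aname != Dee leaves {(10, 15, Pat, Pat), (12, 22, Dee, Mo), (12, 22, Fay, Pat), (16, 22, Dee, Mo), (16, 22, Fay, Pat), (17, 15, Pat, Pat), (21, 22, Dee, Mo), (21, 22, Fay, Pat), (28, 22, Dee, Mo), (28, 22, Fay, Pat)}.
π[aname, mid]: project onto (aname, mid) (7 duplicate(s) eliminated) → {(Mo, 22), (Pat, 15), (Pat, 22)}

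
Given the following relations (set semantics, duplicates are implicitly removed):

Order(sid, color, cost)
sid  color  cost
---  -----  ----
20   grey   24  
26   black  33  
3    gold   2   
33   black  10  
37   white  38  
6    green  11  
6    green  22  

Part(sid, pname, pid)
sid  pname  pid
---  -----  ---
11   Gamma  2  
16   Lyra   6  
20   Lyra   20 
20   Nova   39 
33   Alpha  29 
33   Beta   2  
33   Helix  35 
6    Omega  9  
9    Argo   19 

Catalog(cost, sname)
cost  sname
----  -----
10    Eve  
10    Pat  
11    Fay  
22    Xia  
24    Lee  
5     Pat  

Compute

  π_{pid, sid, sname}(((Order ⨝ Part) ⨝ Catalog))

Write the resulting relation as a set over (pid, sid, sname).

{(2, 33, Eve), (2, 33, Pat), (20, 20, Lee), (29, 33, Eve), (29, 33, Pat), (35, 33, Eve), (35, 33, Pat), (39, 20, Lee), (9, 6, Fay), (9, 6, Xia)}

Order ⋈ Part (natural join on sid): {(20, grey, 24, Lyra, 20), (20, grey, 24, Nova, 39), (33, black, 10, Alpha, 29), (33, black, 10, Beta, 2), (33, black, 10, Helix, 35), (6, green, 11, Omega, 9), (6, green, 22, Omega, 9)}
(Order ⨝ Part) ⋈ Catalog (natural join on cost): {(20, grey, 24, Lyra, 20, Lee), (20, grey, 24, Nova, 39, Lee), (33, black, 10, Alpha, 29, Eve), (33, black, 10, Alpha, 29, Pat), (33, black, 10, Beta, 2, Eve), (33, black, 10, Beta, 2, Pat), (33, black, 10, Helix, 35, Eve), (33, black, 10, Helix, 35, Pat), (6, green, 11, Omega, 9, Fay), (6, green, 22, Omega, 9, Xia)}
π[pid, sid, sname]: project onto (pid, sid, sname) → {(2, 33, Eve), (2, 33, Pat), (20, 20, Lee), (29, 33, Eve), (29, 33, Pat), (35, 33, Eve), (35, 33, Pat), (39, 20, Lee), (9, 6, Fay), (9, 6, Xia)}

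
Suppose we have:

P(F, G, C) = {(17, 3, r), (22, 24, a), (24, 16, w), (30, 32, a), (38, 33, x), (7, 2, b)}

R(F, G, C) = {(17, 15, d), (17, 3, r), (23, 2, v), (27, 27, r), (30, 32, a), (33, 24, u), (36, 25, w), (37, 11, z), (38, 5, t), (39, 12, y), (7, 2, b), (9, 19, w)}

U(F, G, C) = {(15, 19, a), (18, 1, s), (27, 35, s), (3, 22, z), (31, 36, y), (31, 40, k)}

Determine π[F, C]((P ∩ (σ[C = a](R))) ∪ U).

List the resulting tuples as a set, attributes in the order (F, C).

Selection C = a: {(30, 32, a)}
Taking the intersection: {(30, 32, a)}
Taking the union: {(15, 19, a), (18, 1, s), (27, 35, s), (3, 22, z), (30, 32, a), (31, 36, y), (31, 40, k)}
Keep only column(s) F, C: {(15, a), (18, s), (27, s), (3, z), (30, a), (31, k), (31, y)}

{(15, a), (18, s), (27, s), (3, z), (30, a), (31, k), (31, y)}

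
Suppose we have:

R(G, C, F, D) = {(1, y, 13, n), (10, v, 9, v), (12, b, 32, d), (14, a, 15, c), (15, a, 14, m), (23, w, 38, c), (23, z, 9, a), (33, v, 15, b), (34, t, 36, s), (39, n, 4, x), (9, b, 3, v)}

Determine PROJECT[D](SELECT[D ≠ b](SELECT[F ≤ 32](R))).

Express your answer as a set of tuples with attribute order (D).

{a, c, d, m, n, v, x}

σ[F ≤ 32]: keep tuples satisfying F ≤ 32 → {(1, y, 13, n), (10, v, 9, v), (12, b, 32, d), (14, a, 15, c), (15, a, 14, m), (23, z, 9, a), (33, v, 15, b), (39, n, 4, x), (9, b, 3, v)}
σ[D ≠ b]: keep tuples satisfying D ≠ b → {(1, y, 13, n), (10, v, 9, v), (12, b, 32, d), (14, a, 15, c), (15, a, 14, m), (23, z, 9, a), (39, n, 4, x), (9, b, 3, v)}
π_{D} gives {a, c, d, m, n, v, x} (1 duplicate(s) eliminated).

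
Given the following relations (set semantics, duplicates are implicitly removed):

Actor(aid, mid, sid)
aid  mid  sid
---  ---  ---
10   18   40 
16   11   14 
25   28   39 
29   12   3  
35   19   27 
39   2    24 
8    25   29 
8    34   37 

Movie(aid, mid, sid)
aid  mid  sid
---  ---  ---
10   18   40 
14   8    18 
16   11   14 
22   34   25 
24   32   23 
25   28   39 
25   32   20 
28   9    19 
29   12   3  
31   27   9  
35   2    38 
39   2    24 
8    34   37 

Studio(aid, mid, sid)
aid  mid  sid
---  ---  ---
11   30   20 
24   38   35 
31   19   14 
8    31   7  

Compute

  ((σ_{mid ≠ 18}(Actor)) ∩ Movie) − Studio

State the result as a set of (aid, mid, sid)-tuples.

{(16, 11, 14), (25, 28, 39), (29, 12, 3), (39, 2, 24), (8, 34, 37)}

σ[mid ≠ 18]: keep tuples satisfying mid ≠ 18 → {(16, 11, 14), (25, 28, 39), (29, 12, 3), (35, 19, 27), (39, 2, 24), (8, 25, 29), (8, 34, 37)}
Set intersection of the two operands is {(16, 11, 14), (25, 28, 39), (29, 12, 3), (39, 2, 24), (8, 34, 37)}.
Set difference of the two operands is {(16, 11, 14), (25, 28, 39), (29, 12, 3), (39, 2, 24), (8, 34, 37)}.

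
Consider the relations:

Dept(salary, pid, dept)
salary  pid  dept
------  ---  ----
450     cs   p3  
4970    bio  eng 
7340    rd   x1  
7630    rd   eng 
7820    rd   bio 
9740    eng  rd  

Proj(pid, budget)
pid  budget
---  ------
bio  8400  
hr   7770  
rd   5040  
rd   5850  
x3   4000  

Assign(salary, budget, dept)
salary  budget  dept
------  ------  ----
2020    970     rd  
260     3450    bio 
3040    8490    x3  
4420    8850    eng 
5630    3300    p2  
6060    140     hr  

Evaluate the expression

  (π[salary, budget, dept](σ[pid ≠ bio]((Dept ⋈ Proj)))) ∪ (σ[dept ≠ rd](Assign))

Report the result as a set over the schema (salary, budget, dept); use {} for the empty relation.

Dept ⋈ Proj (natural join on pid): {(4970, bio, eng, 8400), (7340, rd, x1, 5040), (7340, rd, x1, 5850), (7630, rd, eng, 5040), (7630, rd, eng, 5850), (7820, rd, bio, 5040), (7820, rd, bio, 5850)}
σ[pid ≠ bio]: keep tuples satisfying pid ≠ bio → {(7340, rd, x1, 5040), (7340, rd, x1, 5850), (7630, rd, eng, 5040), (7630, rd, eng, 5850), (7820, rd, bio, 5040), (7820, rd, bio, 5850)}
π_{salary, budget, dept} gives {(7340, 5040, x1), (7340, 5850, x1), (7630, 5040, eng), (7630, 5850, eng), (7820, 5040, bio), (7820, 5850, bio)}.
σ[dept ≠ rd]: keep tuples satisfying dept ≠ rd → {(260, 3450, bio), (3040, 8490, x3), (4420, 8850, eng), (5630, 3300, p2), (6060, 140, hr)}
Set union of the two operands is {(260, 3450, bio), (3040, 8490, x3), (4420, 8850, eng), (5630, 3300, p2), (6060, 140, hr), (7340, 5040, x1), (7340, 5850, x1), (7630, 5040, eng), (7630, 5850, eng), (7820, 5040, bio), (7820, 5850, bio)}.

{(260, 3450, bio), (3040, 8490, x3), (4420, 8850, eng), (5630, 3300, p2), (6060, 140, hr), (7340, 5040, x1), (7340, 5850, x1), (7630, 5040, eng), (7630, 5850, eng), (7820, 5040, bio), (7820, 5850, bio)}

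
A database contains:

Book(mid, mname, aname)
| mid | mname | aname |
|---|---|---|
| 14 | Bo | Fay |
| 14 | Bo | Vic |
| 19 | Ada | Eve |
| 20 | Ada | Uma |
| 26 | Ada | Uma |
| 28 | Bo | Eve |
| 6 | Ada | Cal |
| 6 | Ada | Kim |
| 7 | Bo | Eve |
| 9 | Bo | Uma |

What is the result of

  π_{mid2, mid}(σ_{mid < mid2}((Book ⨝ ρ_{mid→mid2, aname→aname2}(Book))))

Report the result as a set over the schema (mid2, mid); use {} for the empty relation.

{(14, 7), (14, 9), (19, 6), (20, 19), (20, 6), (26, 19), (26, 20), (26, 6), (28, 14), (28, 7), (28, 9), (9, 7)}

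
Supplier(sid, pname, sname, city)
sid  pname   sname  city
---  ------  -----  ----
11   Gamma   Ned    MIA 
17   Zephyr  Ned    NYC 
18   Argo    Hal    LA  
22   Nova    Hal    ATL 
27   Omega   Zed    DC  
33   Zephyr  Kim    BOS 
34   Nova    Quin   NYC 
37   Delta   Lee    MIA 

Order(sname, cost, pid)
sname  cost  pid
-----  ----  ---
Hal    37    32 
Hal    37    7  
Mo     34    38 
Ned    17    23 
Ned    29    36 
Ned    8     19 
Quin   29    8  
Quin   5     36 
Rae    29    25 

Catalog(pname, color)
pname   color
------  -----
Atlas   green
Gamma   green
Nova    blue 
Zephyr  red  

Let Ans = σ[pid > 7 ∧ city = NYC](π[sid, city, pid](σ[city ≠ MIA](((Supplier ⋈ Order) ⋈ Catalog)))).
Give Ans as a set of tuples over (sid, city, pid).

Natural join on sname: {(11, Gamma, Ned, MIA, 17, 23), (11, Gamma, Ned, MIA, 29, 36), (11, Gamma, Ned, MIA, 8, 19), (17, Zephyr, Ned, NYC, 17, 23), (17, Zephyr, Ned, NYC, 29, 36), (17, Zephyr, Ned, NYC, 8, 19), (18, Argo, Hal, LA, 37, 32), (18, Argo, Hal, LA, 37, 7), (22, Nova, Hal, ATL, 37, 32), (22, Nova, Hal, ATL, 37, 7), (34, Nova, Quin, NYC, 29, 8), (34, Nova, Quin, NYC, 5, 36)}
Natural join on pname: {(11, Gamma, Ned, MIA, 17, 23, green), (11, Gamma, Ned, MIA, 29, 36, green), (11, Gamma, Ned, MIA, 8, 19, green), (17, Zephyr, Ned, NYC, 17, 23, red), (17, Zephyr, Ned, NYC, 29, 36, red), (17, Zephyr, Ned, NYC, 8, 19, red), (22, Nova, Hal, ATL, 37, 32, blue), (22, Nova, Hal, ATL, 37, 7, blue), (34, Nova, Quin, NYC, 29, 8, blue), (34, Nova, Quin, NYC, 5, 36, blue)}
Apply σ_{city ≠ MIA}; surviving tuples: {(17, Zephyr, Ned, NYC, 17, 23, red), (17, Zephyr, Ned, NYC, 29, 36, red), (17, Zephyr, Ned, NYC, 8, 19, red), (22, Nova, Hal, ATL, 37, 32, blue), (22, Nova, Hal, ATL, 37, 7, blue), (34, Nova, Quin, NYC, 29, 8, blue), (34, Nova, Quin, NYC, 5, 36, blue)}
π[sid, city, pid]: project onto (sid, city, pid) → {(17, NYC, 19), (17, NYC, 23), (17, NYC, 36), (22, ATL, 32), (22, ATL, 7), (34, NYC, 36), (34, NYC, 8)}
Apply σ_{pid > 7 ∧ city = NYC}; surviving tuples: {(17, NYC, 19), (17, NYC, 23), (17, NYC, 36), (34, NYC, 36), (34, NYC, 8)}

{(17, NYC, 19), (17, NYC, 23), (17, NYC, 36), (34, NYC, 36), (34, NYC, 8)}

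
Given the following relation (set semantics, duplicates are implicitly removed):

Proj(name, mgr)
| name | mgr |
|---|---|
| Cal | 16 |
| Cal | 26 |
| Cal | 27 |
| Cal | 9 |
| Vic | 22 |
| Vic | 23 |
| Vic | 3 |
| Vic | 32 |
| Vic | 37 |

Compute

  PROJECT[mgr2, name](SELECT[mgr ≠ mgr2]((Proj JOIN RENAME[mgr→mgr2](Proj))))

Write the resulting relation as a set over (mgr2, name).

{(16, Cal), (22, Vic), (23, Vic), (26, Cal), (27, Cal), (3, Vic), (32, Vic), (37, Vic), (9, Cal)}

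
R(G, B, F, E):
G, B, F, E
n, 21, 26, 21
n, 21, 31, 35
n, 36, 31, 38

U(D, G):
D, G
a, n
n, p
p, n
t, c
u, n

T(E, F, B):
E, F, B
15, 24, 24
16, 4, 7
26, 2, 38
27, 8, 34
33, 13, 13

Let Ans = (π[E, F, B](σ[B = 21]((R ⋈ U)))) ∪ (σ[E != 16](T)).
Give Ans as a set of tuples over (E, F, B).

Joining R and U on G yields {(n, 21, 26, 21, a), (n, 21, 26, 21, p), (n, 21, 26, 21, u), (n, 21, 31, 35, a), (n, 21, 31, 35, p), (n, 21, 31, 35, u), (n, 36, 31, 38, a), (n, 36, 31, 38, p), (n, 36, 31, 38, u)}.
Apply σ_{B = 21}; surviving tuples: {(n, 21, 26, 21, a), (n, 21, 26, 21, p), (n, 21, 26, 21, u), (n, 21, 31, 35, a), (n, 21, 31, 35, p), (n, 21, 31, 35, u)}
Keep only column(s) E, F, B (4 duplicate(s) eliminated): {(21, 26, 21), (35, 31, 21)}
Apply σ_{E != 16}; surviving tuples: {(15, 24, 24), (26, 2, 38), (27, 8, 34), (33, 13, 13)}
Set union of the two operands is {(15, 24, 24), (21, 26, 21), (26, 2, 38), (27, 8, 34), (33, 13, 13), (35, 31, 21)}.

{(15, 24, 24), (21, 26, 21), (26, 2, 38), (27, 8, 34), (33, 13, 13), (35, 31, 21)}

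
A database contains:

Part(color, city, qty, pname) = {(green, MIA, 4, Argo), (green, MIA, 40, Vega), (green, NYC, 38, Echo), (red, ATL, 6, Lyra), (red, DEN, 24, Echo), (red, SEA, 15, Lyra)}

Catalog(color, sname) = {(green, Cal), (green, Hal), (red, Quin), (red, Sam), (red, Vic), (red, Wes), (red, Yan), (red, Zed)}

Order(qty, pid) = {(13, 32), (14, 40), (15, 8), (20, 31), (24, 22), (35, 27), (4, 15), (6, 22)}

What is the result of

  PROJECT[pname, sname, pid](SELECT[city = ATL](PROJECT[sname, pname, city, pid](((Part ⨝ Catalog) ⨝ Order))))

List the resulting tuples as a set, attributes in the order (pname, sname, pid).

Natural join on color: {(green, MIA, 4, Argo, Cal), (green, MIA, 4, Argo, Hal), (green, MIA, 40, Vega, Cal), (green, MIA, 40, Vega, Hal), (green, NYC, 38, Echo, Cal), (green, NYC, 38, Echo, Hal), (red, ATL, 6, Lyra, Quin), (red, ATL, 6, Lyra, Sam), (red, ATL, 6, Lyra, Vic), (red, ATL, 6, Lyra, Wes), (red, ATL, 6, Lyra, Yan), (red, ATL, 6, Lyra, Zed), (red, DEN, 24, Echo, Quin), (red, DEN, 24, Echo, Sam), (red, DEN, 24, Echo, Vic), (red, DEN, 24, Echo, Wes), (red, DEN, 24, Echo, Yan), (red, DEN, 24, Echo, Zed), (red, SEA, 15, Lyra, Quin), (red, SEA, 15, Lyra, Sam), (red, SEA, 15, Lyra, Vic), (red, SEA, 15, Lyra, Wes), (red, SEA, 15, Lyra, Yan), (red, SEA, 15, Lyra, Zed)}
Natural join on qty: {(green, MIA, 4, Argo, Cal, 15), (green, MIA, 4, Argo, Hal, 15), (red, ATL, 6, Lyra, Quin, 22), (red, ATL, 6, Lyra, Sam, 22), (red, ATL, 6, Lyra, Vic, 22), (red, ATL, 6, Lyra, Wes, 22), (red, ATL, 6, Lyra, Yan, 22), (red, ATL, 6, Lyra, Zed, 22), (red, DEN, 24, Echo, Quin, 22), (red, DEN, 24, Echo, Sam, 22), (red, DEN, 24, Echo, Vic, 22), (red, DEN, 24, Echo, Wes, 22), (red, DEN, 24, Echo, Yan, 22), (red, DEN, 24, Echo, Zed, 22), (red, SEA, 15, Lyra, Quin, 8), (red, SEA, 15, Lyra, Sam, 8), (red, SEA, 15, Lyra, Vic, 8), (red, SEA, 15, Lyra, Wes, 8), (red, SEA, 15, Lyra, Yan, 8), (red, SEA, 15, Lyra, Zed, 8)}
Projecting to sname, pname, city, pid: {(Cal, Argo, MIA, 15), (Hal, Argo, MIA, 15), (Quin, Echo, DEN, 22), (Quin, Lyra, ATL, 22), (Quin, Lyra, SEA, 8), (Sam, Echo, DEN, 22), (Sam, Lyra, ATL, 22), (Sam, Lyra, SEA, 8), (Vic, Echo, DEN, 22), (Vic, Lyra, ATL, 22), (Vic, Lyra, SEA, 8), (Wes, Echo, DEN, 22), (Wes, Lyra, ATL, 22), (Wes, Lyra, SEA, 8), (Yan, Echo, DEN, 22), (Yan, Lyra, ATL, 22), (Yan, Lyra, SEA, 8), (Zed, Echo, DEN, 22), (Zed, Lyra, ATL, 22), (Zed, Lyra, SEA, 8)}
Selection city = ATL: {(Quin, Lyra, ATL, 22), (Sam, Lyra, ATL, 22), (Vic, Lyra, ATL, 22), (Wes, Lyra, ATL, 22), (Yan, Lyra, ATL, 22), (Zed, Lyra, ATL, 22)}
Projecting to pname, sname, pid: {(Lyra, Quin, 22), (Lyra, Sam, 22), (Lyra, Vic, 22), (Lyra, Wes, 22), (Lyra, Yan, 22), (Lyra, Zed, 22)}

{(Lyra, Quin, 22), (Lyra, Sam, 22), (Lyra, Vic, 22), (Lyra, Wes, 22), (Lyra, Yan, 22), (Lyra, Zed, 22)}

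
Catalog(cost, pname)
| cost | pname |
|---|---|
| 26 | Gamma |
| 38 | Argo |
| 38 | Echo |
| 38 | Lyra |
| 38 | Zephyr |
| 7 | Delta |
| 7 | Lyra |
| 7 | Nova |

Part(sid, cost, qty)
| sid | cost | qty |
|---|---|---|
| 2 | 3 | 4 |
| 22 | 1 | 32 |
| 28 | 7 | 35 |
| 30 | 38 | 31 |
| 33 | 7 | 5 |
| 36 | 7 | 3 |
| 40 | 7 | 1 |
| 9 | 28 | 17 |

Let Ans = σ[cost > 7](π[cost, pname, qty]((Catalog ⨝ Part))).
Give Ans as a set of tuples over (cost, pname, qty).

Catalog ⋈ Part (natural join on cost): {(38, Argo, 30, 31), (38, Echo, 30, 31), (38, Lyra, 30, 31), (38, Zephyr, 30, 31), (7, Delta, 28, 35), (7, Delta, 33, 5), (7, Delta, 36, 3), (7, Delta, 40, 1), (7, Lyra, 28, 35), (7, Lyra, 33, 5), (7, Lyra, 36, 3), (7, Lyra, 40, 1), (7, Nova, 28, 35), (7, Nova, 33, 5), (7, Nova, 36, 3), (7, Nova, 40, 1)}
Projecting to cost, pname, qty: {(38, Argo, 31), (38, Echo, 31), (38, Lyra, 31), (38, Zephyr, 31), (7, Delta, 1), (7, Delta, 3), (7, Delta, 35), (7, Delta, 5), (7, Lyra, 1), (7, Lyra, 3), (7, Lyra, 35), (7, Lyra, 5), (7, Nova, 1), (7, Nova, 3), (7, Nova, 35), (7, Nova, 5)}
Apply σ_{cost > 7}; surviving tuples: {(38, Argo, 31), (38, Echo, 31), (38, Lyra, 31), (38, Zephyr, 31)}

{(38, Argo, 31), (38, Echo, 31), (38, Lyra, 31), (38, Zephyr, 31)}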